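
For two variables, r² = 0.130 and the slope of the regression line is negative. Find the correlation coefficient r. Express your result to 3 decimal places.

|r| = √0.130 = 0.361
The association is negative, so r = −0.361.

-0.361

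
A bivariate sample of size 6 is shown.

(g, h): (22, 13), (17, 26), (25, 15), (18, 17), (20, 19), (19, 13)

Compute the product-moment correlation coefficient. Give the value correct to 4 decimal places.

n = 6, Σg = 121, Σh = 103, Σg² = 2483, Σh² = 1889, Σgh = 2036
nΣgh − ΣgΣh = 12216 − 12463 = -247
nΣg² − (Σg)² = 14898 − 14641 = 257; nΣh² − (Σh)² = 11334 − 10609 = 725
r = -247 / √(257 × 725) = -247 / 431.6538 ≈ -0.5722

-0.5722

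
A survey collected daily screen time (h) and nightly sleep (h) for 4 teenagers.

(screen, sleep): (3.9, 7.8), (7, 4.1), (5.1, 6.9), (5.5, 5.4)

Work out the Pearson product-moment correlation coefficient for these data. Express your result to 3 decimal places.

-0.967

n = 4, Σx = 21.5, Σy = 24.2, Σx² = 120.47, Σy² = 154.42, Σxy = 124.01
nΣxy − ΣxΣy = 496.04 − 520.3 = -24.26
nΣx² − (Σx)² = 481.88 − 462.25 = 19.63; nΣy² − (Σy)² = 617.68 − 585.64 = 32.04
r = -24.26 / √(19.63 × 32.04) = -24.26 / 25.0788 ≈ -0.967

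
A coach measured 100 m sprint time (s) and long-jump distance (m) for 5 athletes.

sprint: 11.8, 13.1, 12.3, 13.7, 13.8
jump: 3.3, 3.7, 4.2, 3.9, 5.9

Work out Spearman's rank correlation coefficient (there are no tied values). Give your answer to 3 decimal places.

0.700

Rank sprint: 1, 3, 2, 4, 5
Rank jump: 1, 2, 4, 3, 5
d = rank(sprint) − rank(jump): 0, 1, -2, 1, 0; Σd² = 6
ρ = 1 − 6Σd² / [n(n²−1)] = 1 − 6×6 / (5×24) = 1 − 36/120 ≈ 0.700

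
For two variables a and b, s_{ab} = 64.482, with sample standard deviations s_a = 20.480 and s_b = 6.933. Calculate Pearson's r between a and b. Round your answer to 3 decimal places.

r = Cov(a,b) / (s_a · s_b) = 64.482 / (20.480 × 6.933)
  = 64.482 / 141.9878 ≈ 0.454

0.454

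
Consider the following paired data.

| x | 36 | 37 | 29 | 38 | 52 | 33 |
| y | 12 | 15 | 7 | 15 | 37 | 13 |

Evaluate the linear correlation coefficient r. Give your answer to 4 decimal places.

0.9793

n = 6, Σx = 225, Σy = 99, Σx² = 8743, Σy² = 2181, Σxy = 4113
nΣxy − ΣxΣy = 24678 − 22275 = 2403
nΣx² − (Σx)² = 52458 − 50625 = 1833; nΣy² − (Σy)² = 13086 − 9801 = 3285
r = 2403 / √(1833 × 3285) = 2403 / 2453.8551 ≈ 0.9793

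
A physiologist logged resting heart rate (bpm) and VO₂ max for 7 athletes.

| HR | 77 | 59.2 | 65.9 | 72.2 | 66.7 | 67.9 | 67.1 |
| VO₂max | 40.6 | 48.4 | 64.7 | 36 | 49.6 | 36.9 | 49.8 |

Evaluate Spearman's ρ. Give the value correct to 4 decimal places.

-0.6429

Rank HR: 7, 1, 2, 6, 3, 5, 4
Rank VO₂max: 3, 4, 7, 1, 5, 2, 6
d = rank(HR) − rank(VO₂max): 4, -3, -5, 5, -2, 3, -2; Σd² = 92
ρ = 1 − 6Σd² / [n(n²−1)] = 1 − 6×92 / (7×48) = 1 − 552/336 ≈ -0.6429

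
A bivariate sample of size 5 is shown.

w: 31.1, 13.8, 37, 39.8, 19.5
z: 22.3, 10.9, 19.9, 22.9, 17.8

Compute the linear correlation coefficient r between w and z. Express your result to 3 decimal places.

n = 5, Σw = 141.2, Σz = 93.8, Σw² = 4490.94, Σz² = 1853.36, Σwz = 2838.77
nΣwz − ΣwΣz = 14193.85 − 13244.56 = 949.29
nΣw² − (Σw)² = 22454.7 − 19937.44 = 2517.26; nΣz² − (Σz)² = 9266.8 − 8798.44 = 468.36
r = 949.29 / √(2517.26 × 468.36) = 949.29 / 1085.8102 ≈ 0.874

0.874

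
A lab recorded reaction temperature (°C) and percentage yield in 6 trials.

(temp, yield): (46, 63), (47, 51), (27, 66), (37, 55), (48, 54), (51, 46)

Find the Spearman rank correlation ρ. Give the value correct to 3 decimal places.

Rank temp: 3, 4, 1, 2, 5, 6
Rank yield: 5, 2, 6, 4, 3, 1
d = rank(temp) − rank(yield): -2, 2, -5, -2, 2, 5; Σd² = 66
ρ = 1 − 6Σd² / [n(n²−1)] = 1 − 6×66 / (6×35) = 1 − 396/210 ≈ -0.886

-0.886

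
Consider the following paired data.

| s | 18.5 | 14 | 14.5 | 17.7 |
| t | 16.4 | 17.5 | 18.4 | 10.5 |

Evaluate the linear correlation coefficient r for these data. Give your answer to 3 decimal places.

-0.611

n = 4, Σs = 64.7, Σt = 62.8, Σs² = 1061.79, Σt² = 1024.02, Σst = 1001.05
nΣst − ΣsΣt = 4004.2 − 4063.16 = -58.96
nΣs² − (Σs)² = 4247.16 − 4186.09 = 61.07; nΣt² − (Σt)² = 4096.08 − 3943.84 = 152.24
r = -58.96 / √(61.07 × 152.24) = -58.96 / 96.4225 ≈ -0.611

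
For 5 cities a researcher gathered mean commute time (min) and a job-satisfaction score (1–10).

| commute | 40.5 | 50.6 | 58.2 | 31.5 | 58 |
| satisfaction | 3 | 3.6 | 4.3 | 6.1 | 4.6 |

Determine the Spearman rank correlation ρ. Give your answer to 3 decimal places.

Rank commute: 2, 3, 5, 1, 4
Rank satisfaction: 1, 2, 3, 5, 4
d = rank(commute) − rank(satisfaction): 1, 1, 2, -4, 0; Σd² = 22
ρ = 1 − 6Σd² / [n(n²−1)] = 1 − 6×22 / (5×24) = 1 − 132/120 ≈ -0.100

-0.100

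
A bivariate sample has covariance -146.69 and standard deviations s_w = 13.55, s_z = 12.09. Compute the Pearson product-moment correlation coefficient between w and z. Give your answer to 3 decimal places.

r = Cov(w,z) / (s_w · s_z) = -146.69 / (13.55 × 12.09)
  = -146.69 / 163.8195 ≈ -0.895

-0.895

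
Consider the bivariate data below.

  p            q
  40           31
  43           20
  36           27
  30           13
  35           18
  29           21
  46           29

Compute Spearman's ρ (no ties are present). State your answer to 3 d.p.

Rank p: 5, 6, 4, 2, 3, 1, 7
Rank q: 7, 3, 5, 1, 2, 4, 6
d = rank(p) − rank(q): -2, 3, -1, 1, 1, -3, 1; Σd² = 26
ρ = 1 − 6Σd² / [n(n²−1)] = 1 − 6×26 / (7×48) = 1 − 156/336 ≈ 0.536

0.536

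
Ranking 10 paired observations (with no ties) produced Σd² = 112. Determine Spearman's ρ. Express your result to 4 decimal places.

ρ = 1 − 6Σd² / [n(n²−1)] = 1 − 6×112 / (10×99)
  = 1 − 672/990 = 1 − 0.67879 ≈ 0.3212

0.3212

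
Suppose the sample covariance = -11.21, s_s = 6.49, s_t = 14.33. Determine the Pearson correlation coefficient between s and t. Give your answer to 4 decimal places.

-0.1205

r = Cov(s,t) / (s_s · s_t) = -11.21 / (6.49 × 14.33)
  = -11.21 / 93.0017 ≈ -0.1205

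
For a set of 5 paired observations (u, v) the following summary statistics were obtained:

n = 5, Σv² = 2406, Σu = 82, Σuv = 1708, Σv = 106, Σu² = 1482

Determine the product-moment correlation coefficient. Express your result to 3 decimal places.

-0.206

r = (nΣuv − ΣuΣv) / √[(nΣu² − (Σu)²)(nΣv² − (Σv)²)]
Numerator: 5×1708 − 82×106 = -152
Denominator: √[(7410 − 6724)(12030 − 11236)] = √[686 × 794] = 738.0271
r = -152 / 738.0271 ≈ -0.206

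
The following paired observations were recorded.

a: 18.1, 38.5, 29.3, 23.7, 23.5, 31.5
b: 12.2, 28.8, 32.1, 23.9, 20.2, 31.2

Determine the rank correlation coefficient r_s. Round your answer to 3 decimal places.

Rank a: 1, 6, 4, 3, 2, 5
Rank b: 1, 4, 6, 3, 2, 5
d = rank(a) − rank(b): 0, 2, -2, 0, 0, 0; Σd² = 8
ρ = 1 − 6Σd² / [n(n²−1)] = 1 − 6×8 / (6×35) = 1 − 48/210 ≈ 0.771

0.771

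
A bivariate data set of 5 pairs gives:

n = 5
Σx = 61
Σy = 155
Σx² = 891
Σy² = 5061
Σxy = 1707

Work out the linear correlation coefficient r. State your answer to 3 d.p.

-0.949

r = (nΣxy − ΣxΣy) / √[(nΣx² − (Σx)²)(nΣy² − (Σy)²)]
Numerator: 5×1707 − 61×155 = -920
Denominator: √[(4455 − 3721)(25305 − 24025)] = √[734 × 1280] = 969.2884
r = -920 / 969.2884 ≈ -0.949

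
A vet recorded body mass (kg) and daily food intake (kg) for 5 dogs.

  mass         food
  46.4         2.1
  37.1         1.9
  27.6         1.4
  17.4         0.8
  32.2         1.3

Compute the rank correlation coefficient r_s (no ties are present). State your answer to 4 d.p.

0.9000

Rank mass: 5, 4, 2, 1, 3
Rank food: 5, 4, 3, 1, 2
d = rank(mass) − rank(food): 0, 0, -1, 0, 1; Σd² = 2
ρ = 1 − 6Σd² / [n(n²−1)] = 1 − 6×2 / (5×24) = 1 − 12/120 ≈ 0.9000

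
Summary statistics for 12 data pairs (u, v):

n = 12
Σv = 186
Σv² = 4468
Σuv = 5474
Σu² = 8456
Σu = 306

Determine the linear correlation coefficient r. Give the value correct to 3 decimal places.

r = (nΣuv − ΣuΣv) / √[(nΣu² − (Σu)²)(nΣv² − (Σv)²)]
Numerator: 12×5474 − 306×186 = 8772
Denominator: √[(101472 − 93636)(53616 − 34596)] = √[7836 × 19020] = 12208.2235
r = 8772 / 12208.2235 ≈ 0.719

0.719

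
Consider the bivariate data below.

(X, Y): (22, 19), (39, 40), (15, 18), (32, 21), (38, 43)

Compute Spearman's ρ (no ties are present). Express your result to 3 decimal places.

0.900

Rank X: 2, 5, 1, 3, 4
Rank Y: 2, 4, 1, 3, 5
d = rank(X) − rank(Y): 0, 1, 0, 0, -1; Σd² = 2
ρ = 1 − 6Σd² / [n(n²−1)] = 1 − 6×2 / (5×24) = 1 − 12/120 ≈ 0.900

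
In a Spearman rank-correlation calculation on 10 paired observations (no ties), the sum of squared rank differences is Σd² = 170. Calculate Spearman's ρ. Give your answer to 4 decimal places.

-0.0303

ρ = 1 − 6Σd² / [n(n²−1)] = 1 − 6×170 / (10×99)
  = 1 − 1020/990 = 1 − 1.03030 ≈ -0.0303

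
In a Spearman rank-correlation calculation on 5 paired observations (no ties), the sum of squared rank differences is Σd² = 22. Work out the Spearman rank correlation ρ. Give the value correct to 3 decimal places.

-0.100

ρ = 1 − 6Σd² / [n(n²−1)] = 1 − 6×22 / (5×24)
  = 1 − 132/120 = 1 − 1.1000 ≈ -0.100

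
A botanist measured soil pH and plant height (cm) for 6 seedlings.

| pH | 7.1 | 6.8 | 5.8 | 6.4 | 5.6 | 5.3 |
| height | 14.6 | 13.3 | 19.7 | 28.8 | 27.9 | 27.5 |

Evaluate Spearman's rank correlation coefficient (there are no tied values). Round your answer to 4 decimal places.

-0.5429

Rank pH: 6, 5, 3, 4, 2, 1
Rank height: 2, 1, 3, 6, 5, 4
d = rank(pH) − rank(height): 4, 4, 0, -2, -3, -3; Σd² = 54
ρ = 1 − 6Σd² / [n(n²−1)] = 1 − 6×54 / (6×35) = 1 − 324/210 ≈ -0.5429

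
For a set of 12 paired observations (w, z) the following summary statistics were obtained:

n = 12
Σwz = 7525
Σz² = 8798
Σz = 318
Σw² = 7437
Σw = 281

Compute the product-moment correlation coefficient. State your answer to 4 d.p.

r = (nΣwz − ΣwΣz) / √[(nΣw² − (Σw)²)(nΣz² − (Σz)²)]
Numerator: 12×7525 − 281×318 = 942
Denominator: √[(89244 − 78961)(105576 − 101124)] = √[10283 × 4452] = 6766.0857
r = 942 / 6766.0857 ≈ 0.1392

0.1392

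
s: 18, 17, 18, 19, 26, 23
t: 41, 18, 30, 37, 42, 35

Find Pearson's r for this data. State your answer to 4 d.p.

n = 6, Σs = 121, Σt = 203, Σs² = 2503, Σt² = 7263, Σst = 4184
nΣst − ΣsΣt = 25104 − 24563 = 541
nΣs² − (Σs)² = 15018 − 14641 = 377; nΣt² − (Σt)² = 43578 − 41209 = 2369
r = 541 / √(377 × 2369) = 541 / 945.0466 ≈ 0.5725

0.5725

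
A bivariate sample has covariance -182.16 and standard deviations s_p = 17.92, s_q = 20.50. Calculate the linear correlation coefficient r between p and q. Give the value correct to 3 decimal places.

r = Cov(p,q) / (s_p · s_q) = -182.16 / (17.92 × 20.50)
  = -182.16 / 367.3600 ≈ -0.496

-0.496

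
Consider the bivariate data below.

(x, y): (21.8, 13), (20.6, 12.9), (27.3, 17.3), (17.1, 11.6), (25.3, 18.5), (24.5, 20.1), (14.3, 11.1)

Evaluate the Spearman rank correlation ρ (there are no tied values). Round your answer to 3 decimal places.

Rank x: 4, 3, 7, 2, 6, 5, 1
Rank y: 4, 3, 5, 2, 6, 7, 1
d = rank(x) − rank(y): 0, 0, 2, 0, 0, -2, 0; Σd² = 8
ρ = 1 − 6Σd² / [n(n²−1)] = 1 − 6×8 / (7×48) = 1 − 48/336 ≈ 0.857

0.857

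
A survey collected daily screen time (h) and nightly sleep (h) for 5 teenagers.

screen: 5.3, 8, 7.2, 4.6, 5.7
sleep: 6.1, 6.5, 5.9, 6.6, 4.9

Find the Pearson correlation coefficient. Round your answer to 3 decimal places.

0.079

n = 5, Σx = 30.8, Σy = 30, Σx² = 197.58, Σy² = 181.84, Σxy = 185.1
nΣxy − ΣxΣy = 925.5 − 924 = 1.5
nΣx² − (Σx)² = 987.9 − 948.64 = 39.26; nΣy² − (Σy)² = 909.2 − 900 = 9.2
r = 1.5 / √(39.26 × 9.2) = 1.5 / 19.0051 ≈ 0.079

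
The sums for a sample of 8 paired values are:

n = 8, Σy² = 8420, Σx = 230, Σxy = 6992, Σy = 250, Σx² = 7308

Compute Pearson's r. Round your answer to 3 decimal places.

r = (nΣxy − ΣxΣy) / √[(nΣx² − (Σx)²)(nΣy² − (Σy)²)]
Numerator: 8×6992 − 230×250 = -1564
Denominator: √[(58464 − 52900)(67360 − 62500)] = √[5564 × 4860] = 5200.1000
r = -1564 / 5200.1000 ≈ -0.301

-0.301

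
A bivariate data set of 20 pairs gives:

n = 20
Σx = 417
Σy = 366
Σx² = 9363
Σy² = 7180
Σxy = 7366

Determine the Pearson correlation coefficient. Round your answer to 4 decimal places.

-0.4669

r = (nΣxy − ΣxΣy) / √[(nΣx² − (Σx)²)(nΣy² − (Σy)²)]
Numerator: 20×7366 − 417×366 = -5302
Denominator: √[(187260 − 173889)(143600 − 133956)] = √[13371 × 9644] = 11355.6120
r = -5302 / 11355.6120 ≈ -0.4669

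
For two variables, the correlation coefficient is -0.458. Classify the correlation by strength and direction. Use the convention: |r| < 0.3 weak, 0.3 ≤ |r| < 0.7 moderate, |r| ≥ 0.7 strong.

r = -0.458 < 0 so the relationship is negative.
|r| = 0.458, which falls in the moderate range.

moderate negative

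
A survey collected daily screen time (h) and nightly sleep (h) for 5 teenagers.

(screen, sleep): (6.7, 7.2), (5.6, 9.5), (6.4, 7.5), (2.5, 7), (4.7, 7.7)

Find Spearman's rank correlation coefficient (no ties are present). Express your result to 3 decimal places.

Rank screen: 5, 3, 4, 1, 2
Rank sleep: 2, 5, 3, 1, 4
d = rank(screen) − rank(sleep): 3, -2, 1, 0, -2; Σd² = 18
ρ = 1 − 6Σd² / [n(n²−1)] = 1 − 6×18 / (5×24) = 1 − 108/120 ≈ 0.100

0.100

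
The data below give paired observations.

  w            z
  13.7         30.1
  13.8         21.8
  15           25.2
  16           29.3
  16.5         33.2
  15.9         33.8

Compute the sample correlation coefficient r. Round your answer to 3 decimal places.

n = 6, Σw = 90.9, Σz = 173.4, Σw² = 1384.19, Σz² = 5119.46, Σwz = 2645.23
nΣwz − ΣwΣz = 15871.38 − 15762.06 = 109.32
nΣw² − (Σw)² = 8305.14 − 8262.81 = 42.33; nΣz² − (Σz)² = 30716.76 − 30067.56 = 649.2
r = 109.32 / √(42.33 × 649.2) = 109.32 / 165.7728 ≈ 0.659

0.659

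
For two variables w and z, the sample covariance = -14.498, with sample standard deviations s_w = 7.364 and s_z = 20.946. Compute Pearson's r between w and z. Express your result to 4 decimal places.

r = Cov(w,z) / (s_w · s_z) = -14.498 / (7.364 × 20.946)
  = -14.498 / 154.2463 ≈ -0.0940

-0.0940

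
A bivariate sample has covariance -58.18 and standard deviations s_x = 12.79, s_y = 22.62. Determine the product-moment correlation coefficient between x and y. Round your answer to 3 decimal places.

r = Cov(x,y) / (s_x · s_y) = -58.18 / (12.79 × 22.62)
  = -58.18 / 289.3098 ≈ -0.201

-0.201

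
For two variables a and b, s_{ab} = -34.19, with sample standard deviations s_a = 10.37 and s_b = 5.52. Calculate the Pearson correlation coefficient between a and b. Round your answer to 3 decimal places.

-0.597

r = Cov(a,b) / (s_a · s_b) = -34.19 / (10.37 × 5.52)
  = -34.19 / 57.2424 ≈ -0.597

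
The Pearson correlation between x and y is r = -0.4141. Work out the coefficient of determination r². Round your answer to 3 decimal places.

r² = (-0.4141)² = 0.171

0.171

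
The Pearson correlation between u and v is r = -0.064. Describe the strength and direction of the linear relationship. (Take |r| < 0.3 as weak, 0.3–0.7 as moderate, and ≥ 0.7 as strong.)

r = -0.064 < 0 so the relationship is negative.
|r| = 0.064, which falls in the weak range.

weak negative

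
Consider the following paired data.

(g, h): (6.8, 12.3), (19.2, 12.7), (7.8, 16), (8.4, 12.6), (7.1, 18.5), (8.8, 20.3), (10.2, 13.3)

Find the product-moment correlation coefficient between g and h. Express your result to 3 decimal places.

-0.330

n = 7, Σg = 68.3, Σh = 105.7, Σg² = 778.17, Σh² = 1658.57, Σgh = 1003.77
nΣgh − ΣgΣh = 7026.39 − 7219.31 = -192.92
nΣg² − (Σg)² = 5447.19 − 4664.89 = 782.3; nΣh² − (Σh)² = 11609.99 − 11172.49 = 437.5
r = -192.92 / √(782.3 × 437.5) = -192.92 / 585.0267 ≈ -0.330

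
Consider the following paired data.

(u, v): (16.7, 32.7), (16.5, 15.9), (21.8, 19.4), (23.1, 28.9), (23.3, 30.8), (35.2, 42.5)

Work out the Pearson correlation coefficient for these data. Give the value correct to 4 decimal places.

0.7272

n = 6, Σu = 136.6, Σv = 170.2, Σu² = 3341.92, Σv² = 5288.56, Σuv = 4112.59
nΣuv − ΣuΣv = 24675.54 − 23249.32 = 1426.22
nΣu² − (Σu)² = 20051.52 − 18659.56 = 1391.96; nΣv² − (Σv)² = 31731.36 − 28968.04 = 2763.32
r = 1426.22 / √(1391.96 × 2763.32) = 1426.22 / 1961.2320 ≈ 0.7272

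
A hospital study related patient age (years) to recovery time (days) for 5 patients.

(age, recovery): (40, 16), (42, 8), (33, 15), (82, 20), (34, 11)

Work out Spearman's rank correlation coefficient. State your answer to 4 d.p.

Rank age: 3, 4, 1, 5, 2
Rank recovery: 4, 1, 3, 5, 2
d = rank(age) − rank(recovery): -1, 3, -2, 0, 0; Σd² = 14
ρ = 1 − 6Σd² / [n(n²−1)] = 1 − 6×14 / (5×24) = 1 − 84/120 ≈ 0.3000

0.3000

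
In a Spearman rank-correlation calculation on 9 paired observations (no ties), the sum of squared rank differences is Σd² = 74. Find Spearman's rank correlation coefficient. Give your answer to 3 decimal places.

ρ = 1 − 6Σd² / [n(n²−1)] = 1 − 6×74 / (9×80)
  = 1 − 444/720 = 1 − 0.6167 ≈ 0.383

0.383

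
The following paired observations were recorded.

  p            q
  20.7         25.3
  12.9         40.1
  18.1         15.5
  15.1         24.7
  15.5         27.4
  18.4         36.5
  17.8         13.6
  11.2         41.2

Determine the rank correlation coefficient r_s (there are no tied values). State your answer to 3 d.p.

Rank p: 8, 2, 6, 3, 4, 7, 5, 1
Rank q: 4, 7, 2, 3, 5, 6, 1, 8
d = rank(p) − rank(q): 4, -5, 4, 0, -1, 1, 4, -7; Σd² = 124
ρ = 1 − 6Σd² / [n(n²−1)] = 1 − 6×124 / (8×63) = 1 − 744/504 ≈ -0.476

-0.476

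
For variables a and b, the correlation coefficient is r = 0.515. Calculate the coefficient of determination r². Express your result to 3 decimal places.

r² = (0.515)² = 0.265

0.265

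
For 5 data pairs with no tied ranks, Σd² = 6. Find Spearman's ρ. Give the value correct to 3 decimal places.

0.700

ρ = 1 − 6Σd² / [n(n²−1)] = 1 − 6×6 / (5×24)
  = 1 − 36/120 = 1 − 0.3000 ≈ 0.700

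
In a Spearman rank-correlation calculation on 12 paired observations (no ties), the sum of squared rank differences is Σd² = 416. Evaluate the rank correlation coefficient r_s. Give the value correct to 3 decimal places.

ρ = 1 − 6Σd² / [n(n²−1)] = 1 − 6×416 / (12×143)
  = 1 − 2496/1716 = 1 − 1.4545 ≈ -0.455

-0.455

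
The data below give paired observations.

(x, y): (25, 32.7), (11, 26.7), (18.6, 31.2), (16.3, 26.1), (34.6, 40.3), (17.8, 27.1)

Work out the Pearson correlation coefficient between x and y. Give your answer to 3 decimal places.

0.946

n = 6, Σx = 123.3, Σy = 184.1, Σx² = 2871.65, Σy² = 5795.33, Σxy = 3993.71
nΣxy − ΣxΣy = 23962.26 − 22699.53 = 1262.73
nΣx² − (Σx)² = 17229.9 − 15202.89 = 2027.01; nΣy² − (Σy)² = 34771.98 − 33892.81 = 879.17
r = 1262.73 / √(2027.01 × 879.17) = 1262.73 / 1334.9481 ≈ 0.946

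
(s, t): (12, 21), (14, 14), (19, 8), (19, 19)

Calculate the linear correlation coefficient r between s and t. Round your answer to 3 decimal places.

n = 4, Σs = 64, Σt = 62, Σs² = 1062, Σt² = 1062, Σst = 961
nΣst − ΣsΣt = 3844 − 3968 = -124
nΣs² − (Σs)² = 4248 − 4096 = 152; nΣt² − (Σt)² = 4248 − 3844 = 404
r = -124 / √(152 × 404) = -124 / 247.8064 ≈ -0.500

-0.500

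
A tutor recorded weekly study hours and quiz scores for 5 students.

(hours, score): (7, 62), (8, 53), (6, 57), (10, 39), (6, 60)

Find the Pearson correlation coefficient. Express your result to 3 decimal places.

-0.905

n = 5, Σx = 37, Σy = 271, Σx² = 285, Σy² = 15023, Σxy = 1950
nΣxy − ΣxΣy = 9750 − 10027 = -277
nΣx² − (Σx)² = 1425 − 1369 = 56; nΣy² − (Σy)² = 75115 − 73441 = 1674
r = -277 / √(56 × 1674) = -277 / 306.1764 ≈ -0.905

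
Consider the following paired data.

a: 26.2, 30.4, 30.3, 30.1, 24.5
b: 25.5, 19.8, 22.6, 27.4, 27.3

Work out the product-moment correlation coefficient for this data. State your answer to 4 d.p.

n = 5, Σa = 141.5, Σb = 122.6, Σa² = 4034.95, Σb² = 3049.1, Σab = 3448.39
nΣab − ΣaΣb = 17241.95 − 17347.9 = -105.95
nΣa² − (Σa)² = 20174.75 − 20022.25 = 152.5; nΣb² − (Σb)² = 15245.5 − 15030.76 = 214.74
r = -105.95 / √(152.5 × 214.74) = -105.95 / 180.9637 ≈ -0.5855

-0.5855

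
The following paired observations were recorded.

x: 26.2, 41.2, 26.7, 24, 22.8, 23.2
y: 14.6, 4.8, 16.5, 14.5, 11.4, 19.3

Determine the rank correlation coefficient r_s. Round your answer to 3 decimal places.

-0.200

Rank x: 4, 6, 5, 3, 1, 2
Rank y: 4, 1, 5, 3, 2, 6
d = rank(x) − rank(y): 0, 5, 0, 0, -1, -4; Σd² = 42
ρ = 1 − 6Σd² / [n(n²−1)] = 1 − 6×42 / (6×35) = 1 − 252/210 ≈ -0.200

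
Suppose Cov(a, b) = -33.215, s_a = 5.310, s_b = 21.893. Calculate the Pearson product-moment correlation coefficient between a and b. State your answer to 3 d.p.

r = Cov(a,b) / (s_a · s_b) = -33.215 / (5.310 × 21.893)
  = -33.215 / 116.2518 ≈ -0.286

-0.286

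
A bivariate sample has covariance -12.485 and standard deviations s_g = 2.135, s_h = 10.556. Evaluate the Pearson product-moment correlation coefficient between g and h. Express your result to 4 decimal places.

r = Cov(g,h) / (s_g · s_h) = -12.485 / (2.135 × 10.556)
  = -12.485 / 22.5371 ≈ -0.5540

-0.5540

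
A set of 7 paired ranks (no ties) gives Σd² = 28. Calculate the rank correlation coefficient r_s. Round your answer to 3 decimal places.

ρ = 1 − 6Σd² / [n(n²−1)] = 1 − 6×28 / (7×48)
  = 1 − 168/336 = 1 − 0.5000 ≈ 0.500

0.500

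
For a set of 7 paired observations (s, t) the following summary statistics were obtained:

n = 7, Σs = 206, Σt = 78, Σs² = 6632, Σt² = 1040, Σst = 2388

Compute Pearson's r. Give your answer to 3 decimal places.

r = (nΣst − ΣsΣt) / √[(nΣs² − (Σs)²)(nΣt² − (Σt)²)]
Numerator: 7×2388 − 206×78 = 648
Denominator: √[(46424 − 42436)(7280 − 6084)] = √[3988 × 1196] = 2183.9524
r = 648 / 2183.9524 ≈ 0.297

0.297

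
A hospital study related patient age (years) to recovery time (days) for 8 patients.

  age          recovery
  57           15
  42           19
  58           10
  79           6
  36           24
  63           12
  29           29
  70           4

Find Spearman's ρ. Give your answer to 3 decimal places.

-0.952

Rank age: 4, 3, 5, 8, 2, 6, 1, 7
Rank recovery: 5, 6, 3, 2, 7, 4, 8, 1
d = rank(age) − rank(recovery): -1, -3, 2, 6, -5, 2, -7, 6; Σd² = 164
ρ = 1 − 6Σd² / [n(n²−1)] = 1 − 6×164 / (8×63) = 1 − 984/504 ≈ -0.952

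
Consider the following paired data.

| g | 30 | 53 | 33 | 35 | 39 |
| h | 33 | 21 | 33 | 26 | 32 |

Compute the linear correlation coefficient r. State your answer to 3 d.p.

n = 5, Σg = 190, Σh = 145, Σg² = 7544, Σh² = 4319, Σgh = 5350
nΣgh − ΣgΣh = 26750 − 27550 = -800
nΣg² − (Σg)² = 37720 − 36100 = 1620; nΣh² − (Σh)² = 21595 − 21025 = 570
r = -800 / √(1620 × 570) = -800 / 960.9370 ≈ -0.833

-0.833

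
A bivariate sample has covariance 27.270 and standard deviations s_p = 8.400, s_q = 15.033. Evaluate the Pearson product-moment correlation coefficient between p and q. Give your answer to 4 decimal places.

0.2160

r = Cov(p,q) / (s_p · s_q) = 27.270 / (8.400 × 15.033)
  = 27.270 / 126.2772 ≈ 0.2160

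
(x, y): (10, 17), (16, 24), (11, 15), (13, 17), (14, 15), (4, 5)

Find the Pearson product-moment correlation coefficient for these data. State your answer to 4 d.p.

n = 6, Σx = 68, Σy = 93, Σx² = 858, Σy² = 1629, Σxy = 1170
nΣxy − ΣxΣy = 7020 − 6324 = 696
nΣx² − (Σx)² = 5148 − 4624 = 524; nΣy² − (Σy)² = 9774 − 8649 = 1125
r = 696 / √(524 × 1125) = 696 / 767.7890 ≈ 0.9065

0.9065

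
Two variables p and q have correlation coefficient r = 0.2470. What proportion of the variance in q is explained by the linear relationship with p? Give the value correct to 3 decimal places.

r² = (0.2470)² = 0.061

0.061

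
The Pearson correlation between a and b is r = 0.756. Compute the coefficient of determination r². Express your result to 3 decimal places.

0.572

r² = (0.756)² = 0.572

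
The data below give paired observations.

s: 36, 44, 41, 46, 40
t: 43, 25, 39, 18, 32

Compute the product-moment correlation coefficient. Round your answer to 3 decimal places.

-0.926

n = 5, Σs = 207, Σt = 157, Σs² = 8629, Σt² = 5343, Σst = 6355
nΣst − ΣsΣt = 31775 − 32499 = -724
nΣs² − (Σs)² = 43145 − 42849 = 296; nΣt² − (Σt)² = 26715 − 24649 = 2066
r = -724 / √(296 × 2066) = -724 / 782.0077 ≈ -0.926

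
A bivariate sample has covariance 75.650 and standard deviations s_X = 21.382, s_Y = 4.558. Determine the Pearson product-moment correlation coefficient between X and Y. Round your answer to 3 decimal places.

0.776

r = Cov(X,Y) / (s_X · s_Y) = 75.650 / (21.382 × 4.558)
  = 75.650 / 97.4592 ≈ 0.776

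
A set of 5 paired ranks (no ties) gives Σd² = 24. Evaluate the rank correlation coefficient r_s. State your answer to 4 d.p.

ρ = 1 − 6Σd² / [n(n²−1)] = 1 − 6×24 / (5×24)
  = 1 − 144/120 = 1 − 1.20000 ≈ -0.2000

-0.2000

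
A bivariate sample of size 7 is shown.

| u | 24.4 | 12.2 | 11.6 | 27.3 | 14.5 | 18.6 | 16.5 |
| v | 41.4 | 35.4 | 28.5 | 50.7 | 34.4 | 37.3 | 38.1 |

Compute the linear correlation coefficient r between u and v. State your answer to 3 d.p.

n = 7, Σu = 125.1, Σv = 265.8, Σu² = 2452.51, Σv² = 10376.12, Σuv = 4977.98
nΣuv − ΣuΣv = 34845.86 − 33251.58 = 1594.28
nΣu² − (Σu)² = 17167.57 − 15650.01 = 1517.56; nΣv² − (Σv)² = 72632.84 − 70649.64 = 1983.2
r = 1594.28 / √(1517.56 × 1983.2) = 1594.28 / 1734.8271 ≈ 0.919

0.919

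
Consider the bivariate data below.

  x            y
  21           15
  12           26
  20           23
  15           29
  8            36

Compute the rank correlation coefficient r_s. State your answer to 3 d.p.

-0.900

Rank x: 5, 2, 4, 3, 1
Rank y: 1, 3, 2, 4, 5
d = rank(x) − rank(y): 4, -1, 2, -1, -4; Σd² = 38
ρ = 1 − 6Σd² / [n(n²−1)] = 1 − 6×38 / (5×24) = 1 − 228/120 ≈ -0.900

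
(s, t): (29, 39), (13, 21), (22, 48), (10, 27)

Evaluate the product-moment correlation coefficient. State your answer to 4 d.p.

0.7400

n = 4, Σs = 74, Σt = 135, Σs² = 1594, Σt² = 4995, Σst = 2730
nΣst − ΣsΣt = 10920 − 9990 = 930
nΣs² − (Σs)² = 6376 − 5476 = 900; nΣt² − (Σt)² = 19980 − 18225 = 1755
r = 930 / √(900 × 1755) = 930 / 1256.7816 ≈ 0.7400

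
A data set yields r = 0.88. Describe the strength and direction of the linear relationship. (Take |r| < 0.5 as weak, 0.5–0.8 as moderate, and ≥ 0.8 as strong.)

strong positive

r = 0.88 > 0 so the relationship is positive.
|r| = 0.88, which falls in the strong range.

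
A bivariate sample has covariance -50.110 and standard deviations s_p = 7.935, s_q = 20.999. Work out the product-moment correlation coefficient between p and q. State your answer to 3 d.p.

-0.301

r = Cov(p,q) / (s_p · s_q) = -50.110 / (7.935 × 20.999)
  = -50.110 / 166.6271 ≈ -0.301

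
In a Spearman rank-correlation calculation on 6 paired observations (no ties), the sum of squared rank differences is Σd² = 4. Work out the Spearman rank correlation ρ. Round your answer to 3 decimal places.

ρ = 1 − 6Σd² / [n(n²−1)] = 1 − 6×4 / (6×35)
  = 1 − 24/210 = 1 − 0.1143 ≈ 0.886

0.886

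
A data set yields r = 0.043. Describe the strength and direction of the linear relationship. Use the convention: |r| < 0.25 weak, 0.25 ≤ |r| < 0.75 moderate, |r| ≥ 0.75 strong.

r = 0.043 > 0 so the relationship is positive.
|r| = 0.043, which falls in the weak range.

weak positive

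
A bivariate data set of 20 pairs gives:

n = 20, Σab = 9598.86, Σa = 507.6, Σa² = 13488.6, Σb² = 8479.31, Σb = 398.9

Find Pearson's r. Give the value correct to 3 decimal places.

-0.933

r = (nΣab − ΣaΣb) / √[(nΣa² − (Σa)²)(nΣb² − (Σb)²)]
Numerator: 20×9598.86 − 507.6×398.9 = -10504.44
Denominator: √[(269772 − 257657.76)(169586.2 − 159121.21)] = √[12114.24 × 10464.99] = 11259.4583
r = -10504.44 / 11259.4583 ≈ -0.933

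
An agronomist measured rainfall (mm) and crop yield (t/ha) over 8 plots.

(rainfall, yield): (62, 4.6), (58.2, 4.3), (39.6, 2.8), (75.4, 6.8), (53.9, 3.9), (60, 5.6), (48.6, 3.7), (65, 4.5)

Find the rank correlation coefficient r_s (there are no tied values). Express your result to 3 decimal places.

Rank rainfall: 6, 4, 1, 8, 3, 5, 2, 7
Rank yield: 6, 4, 1, 8, 3, 7, 2, 5
d = rank(rainfall) − rank(yield): 0, 0, 0, 0, 0, -2, 0, 2; Σd² = 8
ρ = 1 − 6Σd² / [n(n²−1)] = 1 − 6×8 / (8×63) = 1 − 48/504 ≈ 0.905

0.905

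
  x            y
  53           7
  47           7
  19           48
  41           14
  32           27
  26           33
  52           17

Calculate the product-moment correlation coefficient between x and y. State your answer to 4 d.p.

n = 7, Σx = 270, Σy = 153, Σx² = 11464, Σy² = 4705, Σxy = 4792
nΣxy − ΣxΣy = 33544 − 41310 = -7766
nΣx² − (Σx)² = 80248 − 72900 = 7348; nΣy² − (Σy)² = 32935 − 23409 = 9526
r = -7766 / √(7348 × 9526) = -7766 / 8366.4238 ≈ -0.9282

-0.9282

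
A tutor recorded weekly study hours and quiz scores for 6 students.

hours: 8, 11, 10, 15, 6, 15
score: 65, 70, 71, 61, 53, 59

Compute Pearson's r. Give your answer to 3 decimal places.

n = 6, Σx = 65, Σy = 379, Σx² = 771, Σy² = 24177, Σxy = 4118
nΣxy − ΣxΣy = 24708 − 24635 = 73
nΣx² − (Σx)² = 4626 − 4225 = 401; nΣy² − (Σy)² = 145062 − 143641 = 1421
r = 73 / √(401 × 1421) = 73 / 754.8649 ≈ 0.097

0.097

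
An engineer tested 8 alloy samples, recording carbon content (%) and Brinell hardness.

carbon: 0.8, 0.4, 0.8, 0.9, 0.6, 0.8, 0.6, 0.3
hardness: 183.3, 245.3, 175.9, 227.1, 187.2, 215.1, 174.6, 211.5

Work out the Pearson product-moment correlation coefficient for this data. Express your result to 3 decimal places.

n = 8, Σx = 5.2, Σy = 1620, Σx² = 3.7, Σy² = 332815.46, Σxy = 1042.48
nΣxy − ΣxΣy = 8339.84 − 8424 = -84.16
nΣx² − (Σx)² = 29.6 − 27.04 = 2.56; nΣy² − (Σy)² = 2662523.68 − 2624400 = 38123.68
r = -84.16 / √(2.56 × 38123.68) = -84.16 / 312.4046 ≈ -0.269

-0.269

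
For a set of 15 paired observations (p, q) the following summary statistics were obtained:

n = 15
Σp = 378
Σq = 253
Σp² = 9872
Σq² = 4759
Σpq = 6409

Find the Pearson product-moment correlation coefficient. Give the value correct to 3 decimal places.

0.081

r = (nΣpq − ΣpΣq) / √[(nΣp² − (Σp)²)(nΣq² − (Σq)²)]
Numerator: 15×6409 − 378×253 = 501
Denominator: √[(148080 − 142884)(71385 − 64009)] = √[5196 × 7376] = 6190.7751
r = 501 / 6190.7751 ≈ 0.081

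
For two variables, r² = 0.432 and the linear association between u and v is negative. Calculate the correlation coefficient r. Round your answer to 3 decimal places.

|r| = √0.432 = 0.657
The association is negative, so r = −0.657.

-0.657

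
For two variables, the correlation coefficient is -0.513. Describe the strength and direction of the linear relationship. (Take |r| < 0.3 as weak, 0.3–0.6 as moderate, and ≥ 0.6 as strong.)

r = -0.513 < 0 so the relationship is negative.
|r| = 0.513, which falls in the moderate range.

moderate negative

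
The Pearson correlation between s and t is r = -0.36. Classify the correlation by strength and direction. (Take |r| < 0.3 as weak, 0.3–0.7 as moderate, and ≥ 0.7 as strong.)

moderate negative

r = -0.36 < 0 so the relationship is negative.
|r| = 0.36, which falls in the moderate range.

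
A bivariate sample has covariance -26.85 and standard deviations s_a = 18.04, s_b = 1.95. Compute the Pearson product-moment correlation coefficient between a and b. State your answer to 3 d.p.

r = Cov(a,b) / (s_a · s_b) = -26.85 / (18.04 × 1.95)
  = -26.85 / 35.1780 ≈ -0.763

-0.763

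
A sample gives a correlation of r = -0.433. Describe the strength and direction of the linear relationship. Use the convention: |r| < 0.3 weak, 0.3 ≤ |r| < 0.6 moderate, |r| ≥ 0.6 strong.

r = -0.433 < 0 so the relationship is negative.
|r| = 0.433, which falls in the moderate range.

moderate negative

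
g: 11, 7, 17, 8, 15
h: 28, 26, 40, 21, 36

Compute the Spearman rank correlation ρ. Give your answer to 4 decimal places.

0.9000

Rank g: 3, 1, 5, 2, 4
Rank h: 3, 2, 5, 1, 4
d = rank(g) − rank(h): 0, -1, 0, 1, 0; Σd² = 2
ρ = 1 − 6Σd² / [n(n²−1)] = 1 − 6×2 / (5×24) = 1 − 12/120 ≈ 0.9000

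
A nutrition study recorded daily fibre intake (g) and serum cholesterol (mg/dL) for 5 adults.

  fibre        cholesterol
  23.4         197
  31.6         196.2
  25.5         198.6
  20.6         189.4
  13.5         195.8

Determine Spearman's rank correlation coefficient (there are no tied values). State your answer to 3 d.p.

Rank fibre: 3, 5, 4, 2, 1
Rank cholesterol: 4, 3, 5, 1, 2
d = rank(fibre) − rank(cholesterol): -1, 2, -1, 1, -1; Σd² = 8
ρ = 1 − 6Σd² / [n(n²−1)] = 1 − 6×8 / (5×24) = 1 − 48/120 ≈ 0.600

0.600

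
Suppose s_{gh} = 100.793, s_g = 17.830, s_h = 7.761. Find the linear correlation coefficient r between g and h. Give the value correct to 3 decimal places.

r = Cov(g,h) / (s_g · s_h) = 100.793 / (17.830 × 7.761)
  = 100.793 / 138.3786 ≈ 0.728

0.728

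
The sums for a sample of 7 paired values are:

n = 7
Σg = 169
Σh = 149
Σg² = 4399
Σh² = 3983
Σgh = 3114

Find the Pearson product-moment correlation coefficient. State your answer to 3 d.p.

-0.950

r = (nΣgh − ΣgΣh) / √[(nΣg² − (Σg)²)(nΣh² − (Σh)²)]
Numerator: 7×3114 − 169×149 = -3383
Denominator: √[(30793 − 28561)(27881 − 22201)] = √[2232 × 5680] = 3560.5842
r = -3383 / 3560.5842 ≈ -0.950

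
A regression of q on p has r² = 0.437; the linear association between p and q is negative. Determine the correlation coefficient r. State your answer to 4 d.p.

-0.6611

|r| = √0.437 = 0.6611
The association is negative, so r = −0.6611.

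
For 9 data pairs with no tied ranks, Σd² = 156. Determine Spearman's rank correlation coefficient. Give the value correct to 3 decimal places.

-0.300

ρ = 1 − 6Σd² / [n(n²−1)] = 1 − 6×156 / (9×80)
  = 1 − 936/720 = 1 − 1.3000 ≈ -0.300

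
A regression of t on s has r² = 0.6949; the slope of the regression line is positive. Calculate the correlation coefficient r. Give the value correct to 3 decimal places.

|r| = √0.6949 = 0.834
The association is positive, so r = 0.834.

0.834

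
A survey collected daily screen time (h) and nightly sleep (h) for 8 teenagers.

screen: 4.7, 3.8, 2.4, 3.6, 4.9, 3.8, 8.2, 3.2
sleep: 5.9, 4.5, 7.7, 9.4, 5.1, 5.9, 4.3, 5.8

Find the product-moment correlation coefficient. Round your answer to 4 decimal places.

n = 8, Σx = 34.6, Σy = 48.6, Σx² = 171.18, Σy² = 315.66, Σxy = 198.38
nΣxy − ΣxΣy = 1587.04 − 1681.56 = -94.52
nΣx² − (Σx)² = 1369.44 − 1197.16 = 172.28; nΣy² − (Σy)² = 2525.28 − 2361.96 = 163.32
r = -94.52 / √(172.28 × 163.32) = -94.52 / 167.7402 ≈ -0.5635

-0.5635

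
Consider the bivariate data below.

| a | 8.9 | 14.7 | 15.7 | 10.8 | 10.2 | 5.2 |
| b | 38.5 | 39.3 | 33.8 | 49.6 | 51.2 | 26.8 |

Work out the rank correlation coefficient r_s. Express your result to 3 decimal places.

Rank a: 2, 5, 6, 4, 3, 1
Rank b: 3, 4, 2, 5, 6, 1
d = rank(a) − rank(b): -1, 1, 4, -1, -3, 0; Σd² = 28
ρ = 1 − 6Σd² / [n(n²−1)] = 1 − 6×28 / (6×35) = 1 − 168/210 ≈ 0.200

0.200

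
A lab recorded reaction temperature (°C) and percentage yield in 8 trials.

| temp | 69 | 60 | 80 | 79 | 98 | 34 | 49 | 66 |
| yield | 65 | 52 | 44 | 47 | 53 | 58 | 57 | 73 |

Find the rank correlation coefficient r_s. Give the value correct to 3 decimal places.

-0.452

Rank temp: 5, 3, 7, 6, 8, 1, 2, 4
Rank yield: 7, 3, 1, 2, 4, 6, 5, 8
d = rank(temp) − rank(yield): -2, 0, 6, 4, 4, -5, -3, -4; Σd² = 122
ρ = 1 − 6Σd² / [n(n²−1)] = 1 − 6×122 / (8×63) = 1 − 732/504 ≈ -0.452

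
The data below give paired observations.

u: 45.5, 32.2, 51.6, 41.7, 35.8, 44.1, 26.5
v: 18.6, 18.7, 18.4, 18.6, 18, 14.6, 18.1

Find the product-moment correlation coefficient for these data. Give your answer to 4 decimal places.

-0.1613

n = 7, Σu = 277.4, Σv = 125, Σu² = 11437.24, Σv² = 2244.94, Σuv = 4941.41
nΣuv − ΣuΣv = 34589.87 − 34675 = -85.13
nΣu² − (Σu)² = 80060.68 − 76950.76 = 3109.92; nΣv² − (Σv)² = 15714.58 − 15625 = 89.58
r = -85.13 / √(3109.92 × 89.58) = -85.13 / 527.8131 ≈ -0.1613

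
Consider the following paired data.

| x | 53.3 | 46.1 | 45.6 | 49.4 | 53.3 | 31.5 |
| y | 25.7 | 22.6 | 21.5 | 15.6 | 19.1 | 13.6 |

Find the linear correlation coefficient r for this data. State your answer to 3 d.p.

n = 6, Σx = 279.2, Σy = 118.1, Σx² = 13318.96, Σy² = 2426.63, Σxy = 5609.14
nΣxy − ΣxΣy = 33654.84 − 32973.52 = 681.32
nΣx² − (Σx)² = 79913.76 − 77952.64 = 1961.12; nΣy² − (Σy)² = 14559.78 − 13947.61 = 612.17
r = 681.32 / √(1961.12 × 612.17) = 681.32 / 1095.6910 ≈ 0.622

0.622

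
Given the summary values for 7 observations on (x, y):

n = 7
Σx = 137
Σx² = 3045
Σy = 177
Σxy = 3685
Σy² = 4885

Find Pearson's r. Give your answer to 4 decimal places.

r = (nΣxy − ΣxΣy) / √[(nΣx² − (Σx)²)(nΣy² − (Σy)²)]
Numerator: 7×3685 − 137×177 = 1546
Denominator: √[(21315 − 18769)(34195 − 31329)] = √[2546 × 2866] = 2701.2656
r = 1546 / 2701.2656 ≈ 0.5723

0.5723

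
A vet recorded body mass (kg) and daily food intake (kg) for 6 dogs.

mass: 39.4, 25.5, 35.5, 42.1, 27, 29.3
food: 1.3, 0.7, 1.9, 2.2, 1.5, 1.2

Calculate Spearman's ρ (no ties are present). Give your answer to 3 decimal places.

0.714

Rank mass: 5, 1, 4, 6, 2, 3
Rank food: 3, 1, 5, 6, 4, 2
d = rank(mass) − rank(food): 2, 0, -1, 0, -2, 1; Σd² = 10
ρ = 1 − 6Σd² / [n(n²−1)] = 1 − 6×10 / (6×35) = 1 − 60/210 ≈ 0.714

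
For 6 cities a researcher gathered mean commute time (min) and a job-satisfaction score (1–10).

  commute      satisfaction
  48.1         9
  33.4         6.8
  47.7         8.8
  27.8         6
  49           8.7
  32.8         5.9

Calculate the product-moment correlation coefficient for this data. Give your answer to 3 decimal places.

n = 6, Σx = 238.8, Σy = 45.2, Σx² = 9954.14, Σy² = 351.18, Σxy = 1866.4
nΣxy − ΣxΣy = 11198.4 − 10793.76 = 404.64
nΣx² − (Σx)² = 59724.84 − 57025.44 = 2699.4; nΣy² − (Σy)² = 2107.08 − 2043.04 = 64.04
r = 404.64 / √(2699.4 × 64.04) = 404.64 / 415.7759 ≈ 0.973

0.973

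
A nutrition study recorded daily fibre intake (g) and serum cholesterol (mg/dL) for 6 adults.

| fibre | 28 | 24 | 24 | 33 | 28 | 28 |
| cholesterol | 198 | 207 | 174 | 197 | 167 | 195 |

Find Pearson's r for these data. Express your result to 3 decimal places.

n = 6, Σx = 165, Σy = 1138, Σx² = 4593, Σy² = 217052, Σxy = 31325
nΣxy − ΣxΣy = 187950 − 187770 = 180
nΣx² − (Σx)² = 27558 − 27225 = 333; nΣy² − (Σy)² = 1302312 − 1295044 = 7268
r = 180 / √(333 × 7268) = 180 / 1555.7133 ≈ 0.116

0.116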